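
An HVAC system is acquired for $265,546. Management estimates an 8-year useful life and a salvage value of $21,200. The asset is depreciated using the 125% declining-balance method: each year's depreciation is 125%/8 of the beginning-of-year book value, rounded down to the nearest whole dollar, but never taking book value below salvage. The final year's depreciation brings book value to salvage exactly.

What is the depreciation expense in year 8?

Depreciable base = $265,546 − $21,200 = $244,346.
Year 1: ⌊$265,546 × 125%/8⌋ = $41,491. Book value $224,055.
Year 2: ⌊$224,055 × 125%/8⌋ = $35,008. Book value $189,047.
Year 3: ⌊$189,047 × 125%/8⌋ = $29,538. Book value $159,509.
Year 4: ⌊$159,509 × 125%/8⌋ = $24,923. Book value $134,586.
Year 5: ⌊$134,586 × 125%/8⌋ = $21,029. Book value $113,557.
Year 6: ⌊$113,557 × 125%/8⌋ = $17,743. Book value $95,814.
Year 7: ⌊$95,814 × 125%/8⌋ = $14,970. Book value $80,844.
Year 8 (final): $80,844 − $21,200 = $59,644. Book value $21,200.

$59,644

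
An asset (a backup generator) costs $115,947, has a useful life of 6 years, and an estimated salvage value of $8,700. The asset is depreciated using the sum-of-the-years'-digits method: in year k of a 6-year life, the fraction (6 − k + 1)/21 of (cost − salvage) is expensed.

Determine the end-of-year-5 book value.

Depreciable base = $115,947 − $8,700 = $107,247.
Sum of the years' digits = 6+5+4+3+2+1 = 21.
Year 1: $107,247 × 6/21 = $30,642. Book value $85,305.
Year 2: $107,247 × 5/21 = $25,535. Book value $59,770.
Year 3: $107,247 × 4/21 = $20,428. Book value $39,342.
Year 4: $107,247 × 3/21 = $15,321. Book value $24,021.
Year 5: $107,247 × 2/21 = $10,214. Book value $13,807.

$13,807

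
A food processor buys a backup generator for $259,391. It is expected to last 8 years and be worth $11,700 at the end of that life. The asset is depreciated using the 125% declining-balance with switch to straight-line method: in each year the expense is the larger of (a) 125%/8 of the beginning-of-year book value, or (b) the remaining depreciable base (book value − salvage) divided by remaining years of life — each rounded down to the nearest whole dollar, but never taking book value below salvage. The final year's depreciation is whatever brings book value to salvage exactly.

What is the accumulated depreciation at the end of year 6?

$190,045

Depreciable base = $259,391 − $11,700 = $247,691.
Year 1: DB = ⌊$259,391 × 125%/8⌋ = $40,529; SL = ⌊$247,691/8⌋ = $30,961 → take DB $40,529. Book value $218,862.
Year 2: DB = ⌊$218,862 × 125%/8⌋ = $34,197; SL = ⌊$207,162/7⌋ = $29,594 → take DB $34,197. Book value $184,665.
Year 3: DB = ⌊$184,665 × 125%/8⌋ = $28,853; SL = ⌊$172,965/6⌋ = $28,827 → take DB $28,853. Book value $155,812.
Year 4: DB = ⌊$155,812 × 125%/8⌋ = $24,345; SL = ⌊$144,112/5⌋ = $28,822 → take SL $28,822. Book value $126,990.
Year 5: DB = ⌊$126,990 × 125%/8⌋ = $19,842; SL = ⌊$115,290/4⌋ = $28,822 → take SL $28,822. Book value $98,168.
Year 6: DB = ⌊$98,168 × 125%/8⌋ = $15,338; SL = ⌊$86,468/3⌋ = $28,822 → take SL $28,822. Book value $69,346.
Accumulated through year 6 = $259,391 − $69,346 = $190,045.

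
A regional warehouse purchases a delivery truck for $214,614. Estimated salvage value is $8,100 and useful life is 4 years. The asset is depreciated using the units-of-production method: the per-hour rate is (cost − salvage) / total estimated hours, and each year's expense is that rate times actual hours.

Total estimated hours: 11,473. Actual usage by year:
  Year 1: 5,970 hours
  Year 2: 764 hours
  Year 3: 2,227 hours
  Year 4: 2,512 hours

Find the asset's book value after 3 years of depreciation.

$53,316

Depreciable base = $214,614 − $8,100 = $206,514.
Rate = $206,514 / 11,473 hours = $18 per hour.
Year 1: 5,970 × $18 = $107,460. Book value $107,154.
Year 2: 764 × $18 = $13,752. Book value $93,402.
Year 3: 2,227 × $18 = $40,086. Book value $53,316.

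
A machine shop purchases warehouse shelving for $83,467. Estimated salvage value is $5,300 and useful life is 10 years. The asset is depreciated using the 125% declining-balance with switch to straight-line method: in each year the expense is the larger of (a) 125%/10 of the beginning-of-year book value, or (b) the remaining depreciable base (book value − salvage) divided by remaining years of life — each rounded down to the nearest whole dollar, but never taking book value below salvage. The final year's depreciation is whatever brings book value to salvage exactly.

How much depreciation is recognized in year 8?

Depreciable base = $83,467 − $5,300 = $78,167.
Year 1: DB = ⌊$83,467 × 125%/10⌋ = $10,433; SL = ⌊$78,167/10⌋ = $7,816 → take DB $10,433. Book value $73,034.
Year 2: DB = ⌊$73,034 × 125%/10⌋ = $9,129; SL = ⌊$67,734/9⌋ = $7,526 → take DB $9,129. Book value $63,905.
Year 3: DB = ⌊$63,905 × 125%/10⌋ = $7,988; SL = ⌊$58,605/8⌋ = $7,325 → take DB $7,988. Book value $55,917.
Year 4: DB = ⌊$55,917 × 125%/10⌋ = $6,989; SL = ⌊$50,617/7⌋ = $7,231 → take SL $7,231. Book value $48,686.
Year 5: DB = ⌊$48,686 × 125%/10⌋ = $6,085; SL = ⌊$43,386/6⌋ = $7,231 → take SL $7,231. Book value $41,455.
Year 6: DB = ⌊$41,455 × 125%/10⌋ = $5,181; SL = ⌊$36,155/5⌋ = $7,231 → take SL $7,231. Book value $34,224.
Year 7: DB = ⌊$34,224 × 125%/10⌋ = $4,278; SL = ⌊$28,924/4⌋ = $7,231 → take SL $7,231. Book value $26,993.
Year 8: DB = ⌊$26,993 × 125%/10⌋ = $3,374; SL = ⌊$21,693/3⌋ = $7,231 → take SL $7,231. Book value $19,762.

$7,231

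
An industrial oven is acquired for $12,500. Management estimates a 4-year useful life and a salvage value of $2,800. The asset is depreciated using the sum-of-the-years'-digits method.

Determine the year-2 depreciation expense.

$2,910

Depreciable base = $12,500 − $2,800 = $9,700.
Sum of the years' digits = 4+3+2+1 = 10.
Year 1: $9,700 × 4/10 = $3,880. Book value $8,620.
Year 2: $9,700 × 3/10 = $2,910. Book value $5,710.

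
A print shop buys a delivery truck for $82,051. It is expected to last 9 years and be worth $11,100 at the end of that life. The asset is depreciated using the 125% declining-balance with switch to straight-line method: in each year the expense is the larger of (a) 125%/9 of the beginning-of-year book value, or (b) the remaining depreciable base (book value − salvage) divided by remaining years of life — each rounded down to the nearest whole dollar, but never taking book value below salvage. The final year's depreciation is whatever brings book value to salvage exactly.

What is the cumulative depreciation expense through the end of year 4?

$36,934

Depreciable base = $82,051 − $11,100 = $70,951.
Year 1: DB = ⌊$82,051 × 125%/9⌋ = $11,395; SL = ⌊$70,951/9⌋ = $7,883 → take DB $11,395. Book value $70,656.
Year 2: DB = ⌊$70,656 × 125%/9⌋ = $9,813; SL = ⌊$59,556/8⌋ = $7,444 → take DB $9,813. Book value $60,843.
Year 3: DB = ⌊$60,843 × 125%/9⌋ = $8,450; SL = ⌊$49,743/7⌋ = $7,106 → take DB $8,450. Book value $52,393.
Year 4: DB = ⌊$52,393 × 125%/9⌋ = $7,276; SL = ⌊$41,293/6⌋ = $6,882 → take DB $7,276. Book value $45,117.
Accumulated through year 4 = $82,051 − $45,117 = $36,934.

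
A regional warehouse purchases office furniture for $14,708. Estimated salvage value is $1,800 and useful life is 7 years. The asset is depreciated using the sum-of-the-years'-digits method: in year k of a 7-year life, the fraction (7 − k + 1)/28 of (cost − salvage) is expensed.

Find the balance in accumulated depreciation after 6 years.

Depreciable base = $14,708 − $1,800 = $12,908.
Sum of the years' digits = 7+6+5+4+3+2+1 = 28.
Year 1: $12,908 × 7/28 = $3,227. Book value $11,481.
Year 2: $12,908 × 6/28 = $2,766. Book value $8,715.
Year 3: $12,908 × 5/28 = $2,305. Book value $6,410.
Year 4: $12,908 × 4/28 = $1,844. Book value $4,566.
Year 5: $12,908 × 3/28 = $1,383. Book value $3,183.
Year 6: $12,908 × 2/28 = $922. Book value $2,261.
Accumulated through year 6 = $14,708 − $2,261 = $12,447.

$12,447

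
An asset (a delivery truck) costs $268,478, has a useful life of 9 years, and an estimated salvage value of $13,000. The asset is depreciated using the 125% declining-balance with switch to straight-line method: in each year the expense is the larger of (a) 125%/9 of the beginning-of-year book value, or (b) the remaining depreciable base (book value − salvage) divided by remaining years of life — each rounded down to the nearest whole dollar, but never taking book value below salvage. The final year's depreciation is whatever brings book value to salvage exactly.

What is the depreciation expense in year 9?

Depreciable base = $268,478 − $13,000 = $255,478.
Year 1: DB = ⌊$268,478 × 125%/9⌋ = $37,288; SL = ⌊$255,478/9⌋ = $28,386 → take DB $37,288. Book value $231,190.
Year 2: DB = ⌊$231,190 × 125%/9⌋ = $32,109; SL = ⌊$218,190/8⌋ = $27,273 → take DB $32,109. Book value $199,081.
Year 3: DB = ⌊$199,081 × 125%/9⌋ = $27,650; SL = ⌊$186,081/7⌋ = $26,583 → take DB $27,650. Book value $171,431.
Year 4: DB = ⌊$171,431 × 125%/9⌋ = $23,809; SL = ⌊$158,431/6⌋ = $26,405 → take SL $26,405. Book value $145,026.
Year 5: DB = ⌊$145,026 × 125%/9⌋ = $20,142; SL = ⌊$132,026/5⌋ = $26,405 → take SL $26,405. Book value $118,621.
Year 6: DB = ⌊$118,621 × 125%/9⌋ = $16,475; SL = ⌊$105,621/4⌋ = $26,405 → take SL $26,405. Book value $92,216.
Year 7: DB = ⌊$92,216 × 125%/9⌋ = $12,807; SL = ⌊$79,216/3⌋ = $26,405 → take SL $26,405. Book value $65,811.
Year 8: DB = ⌊$65,811 × 125%/9⌋ = $9,140; SL = ⌊$52,811/2⌋ = $26,405 → take SL $26,405. Book value $39,406.
Year 9 (final): $39,406 − $13,000 = $26,406. Book value $13,000.

$26,406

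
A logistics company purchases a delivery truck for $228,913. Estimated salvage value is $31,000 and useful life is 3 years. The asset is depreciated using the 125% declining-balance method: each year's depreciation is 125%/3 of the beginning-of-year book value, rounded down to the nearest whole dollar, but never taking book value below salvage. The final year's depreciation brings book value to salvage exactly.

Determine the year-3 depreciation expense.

Depreciable base = $228,913 − $31,000 = $197,913.
Year 1: ⌊$228,913 × 125%/3⌋ = $95,380. Book value $133,533.
Year 2: ⌊$133,533 × 125%/3⌋ = $55,638. Book value $77,895.
Year 3 (final): $77,895 − $31,000 = $46,895. Book value $31,000.

$46,895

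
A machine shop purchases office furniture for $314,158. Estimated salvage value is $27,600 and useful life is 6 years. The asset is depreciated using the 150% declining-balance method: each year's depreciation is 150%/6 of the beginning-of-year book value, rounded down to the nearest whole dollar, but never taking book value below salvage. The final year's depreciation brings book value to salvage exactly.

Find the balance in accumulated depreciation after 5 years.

Depreciable base = $314,158 − $27,600 = $286,558.
Year 1: ⌊$314,158 × 150%/6⌋ = $78,539. Book value $235,619.
Year 2: ⌊$235,619 × 150%/6⌋ = $58,904. Book value $176,715.
Year 3: ⌊$176,715 × 150%/6⌋ = $44,178. Book value $132,537.
Year 4: ⌊$132,537 × 150%/6⌋ = $33,134. Book value $99,403.
Year 5: ⌊$99,403 × 150%/6⌋ = $24,850. Book value $74,553.
Accumulated through year 5 = $314,158 − $74,553 = $239,605.

$239,605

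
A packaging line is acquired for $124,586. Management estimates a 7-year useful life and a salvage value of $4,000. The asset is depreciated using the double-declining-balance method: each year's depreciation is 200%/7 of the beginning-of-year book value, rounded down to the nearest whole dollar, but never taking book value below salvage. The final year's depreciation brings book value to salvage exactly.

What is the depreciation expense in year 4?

Depreciable base = $124,586 − $4,000 = $120,586.
Year 1: ⌊$124,586 × 200%/7⌋ = $35,596. Book value $88,990.
Year 2: ⌊$88,990 × 200%/7⌋ = $25,425. Book value $63,565.
Year 3: ⌊$63,565 × 200%/7⌋ = $18,161. Book value $45,404.
Year 4: ⌊$45,404 × 200%/7⌋ = $12,972. Book value $32,432.

$12,972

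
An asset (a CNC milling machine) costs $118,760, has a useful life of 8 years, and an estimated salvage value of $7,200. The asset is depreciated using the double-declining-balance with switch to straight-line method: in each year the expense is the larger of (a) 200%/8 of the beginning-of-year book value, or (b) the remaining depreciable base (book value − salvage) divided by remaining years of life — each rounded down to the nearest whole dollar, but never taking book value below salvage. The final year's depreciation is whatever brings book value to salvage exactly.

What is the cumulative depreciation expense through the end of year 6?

Depreciable base = $118,760 − $7,200 = $111,560.
Year 1: DB = ⌊$118,760 × 200%/8⌋ = $29,690; SL = ⌊$111,560/8⌋ = $13,945 → take DB $29,690. Book value $89,070.
Year 2: DB = ⌊$89,070 × 200%/8⌋ = $22,267; SL = ⌊$81,870/7⌋ = $11,695 → take DB $22,267. Book value $66,803.
Year 3: DB = ⌊$66,803 × 200%/8⌋ = $16,700; SL = ⌊$59,603/6⌋ = $9,933 → take DB $16,700. Book value $50,103.
Year 4: DB = ⌊$50,103 × 200%/8⌋ = $12,525; SL = ⌊$42,903/5⌋ = $8,580 → take DB $12,525. Book value $37,578.
Year 5: DB = ⌊$37,578 × 200%/8⌋ = $9,394; SL = ⌊$30,378/4⌋ = $7,594 → take DB $9,394. Book value $28,184.
Year 6: DB = ⌊$28,184 × 200%/8⌋ = $7,046; SL = ⌊$20,984/3⌋ = $6,994 → take DB $7,046. Book value $21,138.
Accumulated through year 6 = $118,760 − $21,138 = $97,622.

$97,622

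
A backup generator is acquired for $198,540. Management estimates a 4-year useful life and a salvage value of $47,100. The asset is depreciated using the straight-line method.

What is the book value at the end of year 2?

Depreciable base = $198,540 − $47,100 = $151,440.
Annual expense = $151,440 / 4 = $37,860.
End of year 1: book value $160,680.
End of year 2: book value $122,820.

$122,820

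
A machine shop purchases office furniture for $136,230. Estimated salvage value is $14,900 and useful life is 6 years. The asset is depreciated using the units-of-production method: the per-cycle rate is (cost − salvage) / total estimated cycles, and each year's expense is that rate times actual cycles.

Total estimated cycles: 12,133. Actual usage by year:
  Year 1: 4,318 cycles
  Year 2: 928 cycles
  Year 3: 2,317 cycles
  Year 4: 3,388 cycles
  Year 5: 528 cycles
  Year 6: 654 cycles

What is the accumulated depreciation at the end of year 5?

$114,790

Depreciable base = $136,230 − $14,900 = $121,330.
Rate = $121,330 / 12,133 cycles = $10 per cycle.
Year 1: 4,318 × $10 = $43,180. Book value $93,050.
Year 2: 928 × $10 = $9,280. Book value $83,770.
Year 3: 2,317 × $10 = $23,170. Book value $60,600.
Year 4: 3,388 × $10 = $33,880. Book value $26,720.
Year 5: 528 × $10 = $5,280. Book value $21,440.
Accumulated through year 5 = $136,230 − $21,440 = $114,790.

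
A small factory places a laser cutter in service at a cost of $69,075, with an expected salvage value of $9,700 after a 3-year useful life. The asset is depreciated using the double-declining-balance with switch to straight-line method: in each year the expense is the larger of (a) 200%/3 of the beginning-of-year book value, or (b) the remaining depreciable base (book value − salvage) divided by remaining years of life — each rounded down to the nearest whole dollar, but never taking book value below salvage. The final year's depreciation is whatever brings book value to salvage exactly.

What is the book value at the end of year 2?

$9,700

Depreciable base = $69,075 − $9,700 = $59,375.
Year 1: DB = ⌊$69,075 × 200%/3⌋ = $46,050; SL = ⌊$59,375/3⌋ = $19,791 → take DB $46,050. Book value $23,025.
Year 2: DB = ⌊$23,025 × 200%/3⌋ = $15,350; SL = ⌊$13,325/2⌋ = $6,662 → take DB $15,350, capped at $13,325. Book value $9,700.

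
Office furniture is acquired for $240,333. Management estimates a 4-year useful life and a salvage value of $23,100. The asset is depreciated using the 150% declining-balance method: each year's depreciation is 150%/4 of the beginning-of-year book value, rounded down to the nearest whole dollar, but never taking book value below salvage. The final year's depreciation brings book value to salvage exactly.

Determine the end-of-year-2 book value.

$93,881

Depreciable base = $240,333 − $23,100 = $217,233.
Year 1: ⌊$240,333 × 150%/4⌋ = $90,124. Book value $150,209.
Year 2: ⌊$150,209 × 150%/4⌋ = $56,328. Book value $93,881.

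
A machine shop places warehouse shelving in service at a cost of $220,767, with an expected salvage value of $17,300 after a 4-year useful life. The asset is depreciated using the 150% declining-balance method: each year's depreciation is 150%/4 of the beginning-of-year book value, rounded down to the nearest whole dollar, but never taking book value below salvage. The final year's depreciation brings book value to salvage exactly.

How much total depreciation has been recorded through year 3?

$166,868

Depreciable base = $220,767 − $17,300 = $203,467.
Year 1: ⌊$220,767 × 150%/4⌋ = $82,787. Book value $137,980.
Year 2: ⌊$137,980 × 150%/4⌋ = $51,742. Book value $86,238.
Year 3: ⌊$86,238 × 150%/4⌋ = $32,339. Book value $53,899.
Accumulated through year 3 = $220,767 − $53,899 = $166,868.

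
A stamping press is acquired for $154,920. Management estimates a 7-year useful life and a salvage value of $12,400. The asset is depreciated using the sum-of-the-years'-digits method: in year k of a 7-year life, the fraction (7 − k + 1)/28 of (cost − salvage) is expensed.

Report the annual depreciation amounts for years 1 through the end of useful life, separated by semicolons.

Depreciable base = $154,920 − $12,400 = $142,520.
Sum of the years' digits = 7+6+5+4+3+2+1 = 28.
Year 1: $142,520 × 7/28 = $35,630. Book value $119,290.
Year 2: $142,520 × 6/28 = $30,540. Book value $88,750.
Year 3: $142,520 × 5/28 = $25,450. Book value $63,300.
Year 4: $142,520 × 4/28 = $20,360. Book value $42,940.
Year 5: $142,520 × 3/28 = $15,270. Book value $27,670.
Year 6: $142,520 × 2/28 = $10,180. Book value $17,490.
Year 7: $142,520 × 1/28 = $5,090. Book value $12,400.

$35,630; $30,540; $25,450; $20,360; $15,270; $10,180; $5,090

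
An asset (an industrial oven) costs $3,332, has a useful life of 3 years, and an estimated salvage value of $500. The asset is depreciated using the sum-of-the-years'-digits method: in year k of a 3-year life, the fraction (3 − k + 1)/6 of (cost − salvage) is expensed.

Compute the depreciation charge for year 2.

Depreciable base = $3,332 − $500 = $2,832.
Sum of the years' digits = 3+2+1 = 6.
Year 1: $2,832 × 3/6 = $1,416. Book value $1,916.
Year 2: $2,832 × 2/6 = $944. Book value $972.

$944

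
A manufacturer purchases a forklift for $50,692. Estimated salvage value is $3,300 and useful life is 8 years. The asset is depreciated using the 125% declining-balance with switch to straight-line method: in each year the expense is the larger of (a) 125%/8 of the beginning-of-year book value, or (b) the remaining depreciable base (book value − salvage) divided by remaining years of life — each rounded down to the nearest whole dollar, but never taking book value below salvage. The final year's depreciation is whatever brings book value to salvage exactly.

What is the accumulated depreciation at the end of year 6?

$36,531

Depreciable base = $50,692 − $3,300 = $47,392.
Year 1: DB = ⌊$50,692 × 125%/8⌋ = $7,920; SL = ⌊$47,392/8⌋ = $5,924 → take DB $7,920. Book value $42,772.
Year 2: DB = ⌊$42,772 × 125%/8⌋ = $6,683; SL = ⌊$39,472/7⌋ = $5,638 → take DB $6,683. Book value $36,089.
Year 3: DB = ⌊$36,089 × 125%/8⌋ = $5,638; SL = ⌊$32,789/6⌋ = $5,464 → take DB $5,638. Book value $30,451.
Year 4: DB = ⌊$30,451 × 125%/8⌋ = $4,757; SL = ⌊$27,151/5⌋ = $5,430 → take SL $5,430. Book value $25,021.
Year 5: DB = ⌊$25,021 × 125%/8⌋ = $3,909; SL = ⌊$21,721/4⌋ = $5,430 → take SL $5,430. Book value $19,591.
Year 6: DB = ⌊$19,591 × 125%/8⌋ = $3,061; SL = ⌊$16,291/3⌋ = $5,430 → take SL $5,430. Book value $14,161.
Accumulated through year 6 = $50,692 − $14,161 = $36,531.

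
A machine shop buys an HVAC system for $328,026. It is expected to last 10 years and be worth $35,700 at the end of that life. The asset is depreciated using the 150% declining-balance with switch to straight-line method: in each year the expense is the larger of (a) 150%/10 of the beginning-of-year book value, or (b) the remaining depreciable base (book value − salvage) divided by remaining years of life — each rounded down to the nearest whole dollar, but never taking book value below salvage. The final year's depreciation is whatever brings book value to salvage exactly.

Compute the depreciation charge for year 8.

Depreciable base = $328,026 − $35,700 = $292,326.
Year 1: DB = ⌊$328,026 × 150%/10⌋ = $49,203; SL = ⌊$292,326/10⌋ = $29,232 → take DB $49,203. Book value $278,823.
Year 2: DB = ⌊$278,823 × 150%/10⌋ = $41,823; SL = ⌊$243,123/9⌋ = $27,013 → take DB $41,823. Book value $237,000.
Year 3: DB = ⌊$237,000 × 150%/10⌋ = $35,550; SL = ⌊$201,300/8⌋ = $25,162 → take DB $35,550. Book value $201,450.
Year 4: DB = ⌊$201,450 × 150%/10⌋ = $30,217; SL = ⌊$165,750/7⌋ = $23,678 → take DB $30,217. Book value $171,233.
Year 5: DB = ⌊$171,233 × 150%/10⌋ = $25,684; SL = ⌊$135,533/6⌋ = $22,588 → take DB $25,684. Book value $145,549.
Year 6: DB = ⌊$145,549 × 150%/10⌋ = $21,832; SL = ⌊$109,849/5⌋ = $21,969 → take SL $21,969. Book value $123,580.
Year 7: DB = ⌊$123,580 × 150%/10⌋ = $18,537; SL = ⌊$87,880/4⌋ = $21,970 → take SL $21,970. Book value $101,610.
Year 8: DB = ⌊$101,610 × 150%/10⌋ = $15,241; SL = ⌊$65,910/3⌋ = $21,970 → take SL $21,970. Book value $79,640.

$21,970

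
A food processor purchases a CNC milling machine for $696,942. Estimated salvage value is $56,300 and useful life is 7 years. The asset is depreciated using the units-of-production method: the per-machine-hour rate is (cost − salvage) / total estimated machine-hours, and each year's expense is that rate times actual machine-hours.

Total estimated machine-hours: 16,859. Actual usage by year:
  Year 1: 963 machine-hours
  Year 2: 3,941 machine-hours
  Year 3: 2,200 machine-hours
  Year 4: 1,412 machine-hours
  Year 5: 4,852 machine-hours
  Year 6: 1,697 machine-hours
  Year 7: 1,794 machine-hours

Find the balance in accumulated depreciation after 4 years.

$323,608

Depreciable base = $696,942 − $56,300 = $640,642.
Rate = $640,642 / 16,859 machine-hours = $38 per machine-hour.
Year 1: 963 × $38 = $36,594. Book value $660,348.
Year 2: 3,941 × $38 = $149,758. Book value $510,590.
Year 3: 2,200 × $38 = $83,600. Book value $426,990.
Year 4: 1,412 × $38 = $53,656. Book value $373,334.
Accumulated through year 4 = $696,942 − $373,334 = $323,608.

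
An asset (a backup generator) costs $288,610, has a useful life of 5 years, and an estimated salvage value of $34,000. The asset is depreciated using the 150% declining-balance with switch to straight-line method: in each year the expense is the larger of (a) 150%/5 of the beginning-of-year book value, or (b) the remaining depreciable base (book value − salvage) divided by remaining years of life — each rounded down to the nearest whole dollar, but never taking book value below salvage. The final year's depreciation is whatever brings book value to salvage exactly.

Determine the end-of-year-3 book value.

$98,994

Depreciable base = $288,610 − $34,000 = $254,610.
Year 1: DB = ⌊$288,610 × 150%/5⌋ = $86,583; SL = ⌊$254,610/5⌋ = $50,922 → take DB $86,583. Book value $202,027.
Year 2: DB = ⌊$202,027 × 150%/5⌋ = $60,608; SL = ⌊$168,027/4⌋ = $42,006 → take DB $60,608. Book value $141,419.
Year 3: DB = ⌊$141,419 × 150%/5⌋ = $42,425; SL = ⌊$107,419/3⌋ = $35,806 → take DB $42,425. Book value $98,994.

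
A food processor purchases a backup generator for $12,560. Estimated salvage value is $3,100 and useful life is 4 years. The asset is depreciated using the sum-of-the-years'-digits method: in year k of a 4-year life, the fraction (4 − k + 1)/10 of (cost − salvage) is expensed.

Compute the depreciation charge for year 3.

$1,892

Depreciable base = $12,560 − $3,100 = $9,460.
Sum of the years' digits = 4+3+2+1 = 10.
Year 1: $9,460 × 4/10 = $3,784. Book value $8,776.
Year 2: $9,460 × 3/10 = $2,838. Book value $5,938.
Year 3: $9,460 × 2/10 = $1,892. Book value $4,046.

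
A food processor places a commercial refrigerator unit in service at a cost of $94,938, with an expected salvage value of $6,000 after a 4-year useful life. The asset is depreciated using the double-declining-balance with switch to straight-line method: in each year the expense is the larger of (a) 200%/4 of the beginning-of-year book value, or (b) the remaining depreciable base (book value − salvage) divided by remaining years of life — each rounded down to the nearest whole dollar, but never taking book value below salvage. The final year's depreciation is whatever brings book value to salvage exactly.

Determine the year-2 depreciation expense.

Depreciable base = $94,938 − $6,000 = $88,938.
Year 1: DB = ⌊$94,938 × 200%/4⌋ = $47,469; SL = ⌊$88,938/4⌋ = $22,234 → take DB $47,469. Book value $47,469.
Year 2: DB = ⌊$47,469 × 200%/4⌋ = $23,734; SL = ⌊$41,469/3⌋ = $13,823 → take DB $23,734. Book value $23,735.

$23,734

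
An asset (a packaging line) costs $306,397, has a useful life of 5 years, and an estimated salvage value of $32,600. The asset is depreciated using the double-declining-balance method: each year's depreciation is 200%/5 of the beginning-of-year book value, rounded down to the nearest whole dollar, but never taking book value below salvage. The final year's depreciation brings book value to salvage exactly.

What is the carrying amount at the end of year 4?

Depreciable base = $306,397 − $32,600 = $273,797.
Year 1: ⌊$306,397 × 200%/5⌋ = $122,558. Book value $183,839.
Year 2: ⌊$183,839 × 200%/5⌋ = $73,535. Book value $110,304.
Year 3: ⌊$110,304 × 200%/5⌋ = $44,121. Book value $66,183.
Year 4: ⌊$66,183 × 200%/5⌋ = $26,473. Book value $39,710.

$39,710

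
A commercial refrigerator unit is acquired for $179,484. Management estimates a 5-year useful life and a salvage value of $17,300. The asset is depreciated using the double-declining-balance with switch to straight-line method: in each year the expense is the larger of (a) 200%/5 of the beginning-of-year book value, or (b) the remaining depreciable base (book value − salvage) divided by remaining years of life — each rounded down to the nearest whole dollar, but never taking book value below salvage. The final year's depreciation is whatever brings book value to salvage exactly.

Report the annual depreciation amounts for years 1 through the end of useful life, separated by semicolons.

Depreciable base = $179,484 − $17,300 = $162,184.
Year 1: DB = ⌊$179,484 × 200%/5⌋ = $71,793; SL = ⌊$162,184/5⌋ = $32,436 → take DB $71,793. Book value $107,691.
Year 2: DB = ⌊$107,691 × 200%/5⌋ = $43,076; SL = ⌊$90,391/4⌋ = $22,597 → take DB $43,076. Book value $64,615.
Year 3: DB = ⌊$64,615 × 200%/5⌋ = $25,846; SL = ⌊$47,315/3⌋ = $15,771 → take DB $25,846. Book value $38,769.
Year 4: DB = ⌊$38,769 × 200%/5⌋ = $15,507; SL = ⌊$21,469/2⌋ = $10,734 → take DB $15,507. Book value $23,262.
Year 5 (final): $23,262 − $17,300 = $5,962. Book value $17,300.

$71,793; $43,076; $25,846; $15,507; $5,962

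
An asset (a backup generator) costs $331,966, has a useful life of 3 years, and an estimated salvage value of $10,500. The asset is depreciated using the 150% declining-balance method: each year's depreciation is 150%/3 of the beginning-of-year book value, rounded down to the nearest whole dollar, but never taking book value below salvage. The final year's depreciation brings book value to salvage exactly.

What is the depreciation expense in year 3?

Depreciable base = $331,966 − $10,500 = $321,466.
Year 1: ⌊$331,966 × 150%/3⌋ = $165,983. Book value $165,983.
Year 2: ⌊$165,983 × 150%/3⌋ = $82,991. Book value $82,992.
Year 3 (final): $82,992 − $10,500 = $72,492. Book value $10,500.

$72,492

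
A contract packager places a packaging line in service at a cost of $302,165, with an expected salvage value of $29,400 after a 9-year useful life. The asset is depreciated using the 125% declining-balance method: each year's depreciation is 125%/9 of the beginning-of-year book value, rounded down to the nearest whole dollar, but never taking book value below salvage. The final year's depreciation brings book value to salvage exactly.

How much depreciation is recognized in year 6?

Depreciable base = $302,165 − $29,400 = $272,765.
Year 1: ⌊$302,165 × 125%/9⌋ = $41,967. Book value $260,198.
Year 2: ⌊$260,198 × 125%/9⌋ = $36,138. Book value $224,060.
Year 3: ⌊$224,060 × 125%/9⌋ = $31,119. Book value $192,941.
Year 4: ⌊$192,941 × 125%/9⌋ = $26,797. Book value $166,144.
Year 5: ⌊$166,144 × 125%/9⌋ = $23,075. Book value $143,069.
Year 6: ⌊$143,069 × 125%/9⌋ = $19,870. Book value $123,199.

$19,870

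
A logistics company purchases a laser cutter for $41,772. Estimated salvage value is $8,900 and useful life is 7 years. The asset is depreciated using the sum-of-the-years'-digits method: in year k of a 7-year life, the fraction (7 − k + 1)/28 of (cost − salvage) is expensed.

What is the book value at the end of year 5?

Depreciable base = $41,772 − $8,900 = $32,872.
Sum of the years' digits = 7+6+5+4+3+2+1 = 28.
Year 1: $32,872 × 7/28 = $8,218. Book value $33,554.
Year 2: $32,872 × 6/28 = $7,044. Book value $26,510.
Year 3: $32,872 × 5/28 = $5,870. Book value $20,640.
Year 4: $32,872 × 4/28 = $4,696. Book value $15,944.
Year 5: $32,872 × 3/28 = $3,522. Book value $12,422.

$12,422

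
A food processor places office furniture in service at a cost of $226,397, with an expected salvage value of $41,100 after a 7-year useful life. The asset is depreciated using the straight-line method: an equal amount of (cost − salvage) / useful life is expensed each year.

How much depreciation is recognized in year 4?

Depreciable base = $226,397 − $41,100 = $185,297.
Annual expense = $185,297 / 7 = $26,471.

$26,471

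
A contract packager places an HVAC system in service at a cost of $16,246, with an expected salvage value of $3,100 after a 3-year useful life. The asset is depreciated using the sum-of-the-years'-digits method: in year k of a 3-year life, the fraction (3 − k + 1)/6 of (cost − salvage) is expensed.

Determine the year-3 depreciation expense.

Depreciable base = $16,246 − $3,100 = $13,146.
Sum of the years' digits = 3+2+1 = 6.
Year 1: $13,146 × 3/6 = $6,573. Book value $9,673.
Year 2: $13,146 × 2/6 = $4,382. Book value $5,291.
Year 3: $13,146 × 1/6 = $2,191. Book value $3,100.

$2,191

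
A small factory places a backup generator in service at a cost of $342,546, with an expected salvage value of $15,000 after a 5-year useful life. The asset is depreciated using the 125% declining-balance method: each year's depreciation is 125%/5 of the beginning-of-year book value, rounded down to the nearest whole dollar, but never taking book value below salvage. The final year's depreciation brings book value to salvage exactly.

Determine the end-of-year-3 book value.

$144,513

Depreciable base = $342,546 − $15,000 = $327,546.
Year 1: ⌊$342,546 × 125%/5⌋ = $85,636. Book value $256,910.
Year 2: ⌊$256,910 × 125%/5⌋ = $64,227. Book value $192,683.
Year 3: ⌊$192,683 × 125%/5⌋ = $48,170. Book value $144,513.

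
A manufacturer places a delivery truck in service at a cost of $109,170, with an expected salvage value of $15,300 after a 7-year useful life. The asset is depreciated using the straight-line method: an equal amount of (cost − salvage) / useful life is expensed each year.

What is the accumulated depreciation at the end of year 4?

$53,640

Depreciable base = $109,170 − $15,300 = $93,870.
Annual expense = $93,870 / 7 = $13,410.
End of year 1: book value $95,760.
End of year 2: book value $82,350.
End of year 3: book value $68,940.
End of year 4: book value $55,530.
Accumulated through year 4 = $109,170 − $55,530 = $53,640.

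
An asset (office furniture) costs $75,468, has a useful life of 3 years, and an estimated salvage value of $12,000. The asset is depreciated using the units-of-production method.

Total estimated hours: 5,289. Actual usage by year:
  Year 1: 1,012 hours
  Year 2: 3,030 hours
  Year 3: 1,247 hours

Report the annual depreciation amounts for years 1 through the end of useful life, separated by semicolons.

Depreciable base = $75,468 − $12,000 = $63,468.
Rate = $63,468 / 5,289 hours = $12 per hour.
Year 1: 1,012 × $12 = $12,144. Book value $63,324.
Year 2: 3,030 × $12 = $36,360. Book value $26,964.
Year 3: 1,247 × $12 = $14,964. Book value $12,000.

$12,144; $36,360; $14,964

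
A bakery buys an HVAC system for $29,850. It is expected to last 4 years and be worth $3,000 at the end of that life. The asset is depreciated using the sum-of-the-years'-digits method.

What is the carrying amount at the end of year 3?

$5,685

Depreciable base = $29,850 − $3,000 = $26,850.
Sum of the years' digits = 4+3+2+1 = 10.
Year 1: $26,850 × 4/10 = $10,740. Book value $19,110.
Year 2: $26,850 × 3/10 = $8,055. Book value $11,055.
Year 3: $26,850 × 2/10 = $5,370. Book value $5,685.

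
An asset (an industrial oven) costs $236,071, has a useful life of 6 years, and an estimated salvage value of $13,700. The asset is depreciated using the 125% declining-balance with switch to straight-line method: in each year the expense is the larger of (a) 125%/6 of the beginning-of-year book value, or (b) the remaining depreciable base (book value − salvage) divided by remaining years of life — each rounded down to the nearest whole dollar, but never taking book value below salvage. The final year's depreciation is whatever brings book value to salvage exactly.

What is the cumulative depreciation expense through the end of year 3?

$121,679

Depreciable base = $236,071 − $13,700 = $222,371.
Year 1: DB = ⌊$236,071 × 125%/6⌋ = $49,181; SL = ⌊$222,371/6⌋ = $37,061 → take DB $49,181. Book value $186,890.
Year 2: DB = ⌊$186,890 × 125%/6⌋ = $38,935; SL = ⌊$173,190/5⌋ = $34,638 → take DB $38,935. Book value $147,955.
Year 3: DB = ⌊$147,955 × 125%/6⌋ = $30,823; SL = ⌊$134,255/4⌋ = $33,563 → take SL $33,563. Book value $114,392.
Accumulated through year 3 = $236,071 − $114,392 = $121,679.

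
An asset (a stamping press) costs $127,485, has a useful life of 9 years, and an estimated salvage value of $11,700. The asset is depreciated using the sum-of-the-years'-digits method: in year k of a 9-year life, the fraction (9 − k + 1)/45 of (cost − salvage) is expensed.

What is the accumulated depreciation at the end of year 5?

$90,055

Depreciable base = $127,485 − $11,700 = $115,785.
Sum of the years' digits = 9+8+7+6+5+4+3+2+1 = 45.
Year 1: $115,785 × 9/45 = $23,157. Book value $104,328.
Year 2: $115,785 × 8/45 = $20,584. Book value $83,744.
Year 3: $115,785 × 7/45 = $18,011. Book value $65,733.
Year 4: $115,785 × 6/45 = $15,438. Book value $50,295.
Year 5: $115,785 × 5/45 = $12,865. Book value $37,430.
Accumulated through year 5 = $127,485 − $37,430 = $90,055.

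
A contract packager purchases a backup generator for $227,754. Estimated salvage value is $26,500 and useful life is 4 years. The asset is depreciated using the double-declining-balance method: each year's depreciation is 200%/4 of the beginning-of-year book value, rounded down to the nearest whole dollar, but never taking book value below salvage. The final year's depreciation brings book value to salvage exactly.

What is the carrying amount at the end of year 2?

Depreciable base = $227,754 − $26,500 = $201,254.
Year 1: ⌊$227,754 × 200%/4⌋ = $113,877. Book value $113,877.
Year 2: ⌊$113,877 × 200%/4⌋ = $56,938. Book value $56,939.

$56,939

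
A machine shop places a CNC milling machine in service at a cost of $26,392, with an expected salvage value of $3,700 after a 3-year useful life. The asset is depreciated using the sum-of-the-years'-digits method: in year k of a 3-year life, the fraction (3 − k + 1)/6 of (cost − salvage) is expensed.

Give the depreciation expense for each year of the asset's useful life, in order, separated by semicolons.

Depreciable base = $26,392 − $3,700 = $22,692.
Sum of the years' digits = 3+2+1 = 6.
Year 1: $22,692 × 3/6 = $11,346. Book value $15,046.
Year 2: $22,692 × 2/6 = $7,564. Book value $7,482.
Year 3: $22,692 × 1/6 = $3,782. Book value $3,700.

$11,346; $7,564; $3,782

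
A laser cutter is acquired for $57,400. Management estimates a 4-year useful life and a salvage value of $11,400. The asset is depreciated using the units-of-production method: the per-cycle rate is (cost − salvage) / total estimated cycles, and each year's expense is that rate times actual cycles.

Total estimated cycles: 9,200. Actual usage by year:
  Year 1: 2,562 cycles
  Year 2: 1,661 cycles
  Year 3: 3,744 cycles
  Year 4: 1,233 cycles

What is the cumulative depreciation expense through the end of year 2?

$21,115

Depreciable base = $57,400 − $11,400 = $46,000.
Rate = $46,000 / 9,200 cycles = $5 per cycle.
Year 1: 2,562 × $5 = $12,810. Book value $44,590.
Year 2: 1,661 × $5 = $8,305. Book value $36,285.
Accumulated through year 2 = $57,400 − $36,285 = $21,115.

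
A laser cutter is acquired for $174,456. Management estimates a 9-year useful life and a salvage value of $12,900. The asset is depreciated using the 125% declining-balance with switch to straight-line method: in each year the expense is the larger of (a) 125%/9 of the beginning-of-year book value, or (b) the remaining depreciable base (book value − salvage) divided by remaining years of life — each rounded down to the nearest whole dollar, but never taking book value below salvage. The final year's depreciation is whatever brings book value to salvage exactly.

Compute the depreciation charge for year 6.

Depreciable base = $174,456 − $12,900 = $161,556.
Year 1: DB = ⌊$174,456 × 125%/9⌋ = $24,230; SL = ⌊$161,556/9⌋ = $17,950 → take DB $24,230. Book value $150,226.
Year 2: DB = ⌊$150,226 × 125%/9⌋ = $20,864; SL = ⌊$137,326/8⌋ = $17,165 → take DB $20,864. Book value $129,362.
Year 3: DB = ⌊$129,362 × 125%/9⌋ = $17,966; SL = ⌊$116,462/7⌋ = $16,637 → take DB $17,966. Book value $111,396.
Year 4: DB = ⌊$111,396 × 125%/9⌋ = $15,471; SL = ⌊$98,496/6⌋ = $16,416 → take SL $16,416. Book value $94,980.
Year 5: DB = ⌊$94,980 × 125%/9⌋ = $13,191; SL = ⌊$82,080/5⌋ = $16,416 → take SL $16,416. Book value $78,564.
Year 6: DB = ⌊$78,564 × 125%/9⌋ = $10,911; SL = ⌊$65,664/4⌋ = $16,416 → take SL $16,416. Book value $62,148.

$16,416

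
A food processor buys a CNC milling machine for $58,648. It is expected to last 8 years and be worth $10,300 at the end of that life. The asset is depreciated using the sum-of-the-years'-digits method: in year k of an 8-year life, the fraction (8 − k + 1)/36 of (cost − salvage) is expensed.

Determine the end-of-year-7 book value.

$11,643

Depreciable base = $58,648 − $10,300 = $48,348.
Sum of the years' digits = 8+7+6+5+4+3+2+1 = 36.
Year 1: $48,348 × 8/36 = $10,744. Book value $47,904.
Year 2: $48,348 × 7/36 = $9,401. Book value $38,503.
Year 3: $48,348 × 6/36 = $8,058. Book value $30,445.
Year 4: $48,348 × 5/36 = $6,715. Book value $23,730.
Year 5: $48,348 × 4/36 = $5,372. Book value $18,358.
Year 6: $48,348 × 3/36 = $4,029. Book value $14,329.
Year 7: $48,348 × 2/36 = $2,686. Book value $11,643.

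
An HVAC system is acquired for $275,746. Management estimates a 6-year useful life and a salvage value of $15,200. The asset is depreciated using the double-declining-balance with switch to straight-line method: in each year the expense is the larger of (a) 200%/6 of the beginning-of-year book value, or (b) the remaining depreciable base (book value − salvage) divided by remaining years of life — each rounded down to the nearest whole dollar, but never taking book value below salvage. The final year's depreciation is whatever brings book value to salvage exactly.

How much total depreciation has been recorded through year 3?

Depreciable base = $275,746 − $15,200 = $260,546.
Year 1: DB = ⌊$275,746 × 200%/6⌋ = $91,915; SL = ⌊$260,546/6⌋ = $43,424 → take DB $91,915. Book value $183,831.
Year 2: DB = ⌊$183,831 × 200%/6⌋ = $61,277; SL = ⌊$168,631/5⌋ = $33,726 → take DB $61,277. Book value $122,554.
Year 3: DB = ⌊$122,554 × 200%/6⌋ = $40,851; SL = ⌊$107,354/4⌋ = $26,838 → take DB $40,851. Book value $81,703.
Accumulated through year 3 = $275,746 − $81,703 = $194,043.

$194,043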